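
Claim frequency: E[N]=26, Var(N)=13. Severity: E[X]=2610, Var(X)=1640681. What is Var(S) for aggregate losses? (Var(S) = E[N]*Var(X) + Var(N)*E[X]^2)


Var(S) = E[N]*Var(X) + Var(N)*E[X]^2
= 26*1640681 + 13*2610^2
= 42657706 + 88557300
= 1.3122e+08


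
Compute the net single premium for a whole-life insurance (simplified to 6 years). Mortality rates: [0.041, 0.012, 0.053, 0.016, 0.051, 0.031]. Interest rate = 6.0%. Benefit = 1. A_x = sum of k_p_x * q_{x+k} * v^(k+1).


v = 0.943396
Year 0: k_p_x=1.0, q=0.041, term=0.038679
Year 1: k_p_x=0.959, q=0.012, term=0.010242
Year 2: k_p_x=0.947492, q=0.053, term=0.042163
Year 3: k_p_x=0.897275, q=0.016, term=0.011372
Year 4: k_p_x=0.882919, q=0.051, term=0.033648
Year 5: k_p_x=0.83789, q=0.031, term=0.018311
A_x = 0.1544


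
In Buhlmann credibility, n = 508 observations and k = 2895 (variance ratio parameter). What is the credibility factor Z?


Z = n / (n + k)
= 508 / (508 + 2895)
= 508 / 3403
= 0.1493


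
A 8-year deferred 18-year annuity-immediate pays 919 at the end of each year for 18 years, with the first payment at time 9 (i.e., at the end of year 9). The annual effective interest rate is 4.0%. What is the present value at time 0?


PV at time 8 of the 18-year annuity-immediate:
a_n = 919 * (1-(1+0.04)^(-18))/0.04 = 11633.8939
Discount back 8 years to time 0:
PV = 11633.8939 * (1+0.04)^(-8)
= 11633.8939 * 0.73069
= 8500.7723


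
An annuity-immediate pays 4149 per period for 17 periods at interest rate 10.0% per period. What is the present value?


PV = PMT * (1 - (1+i)^(-n)) / i
= 4149 * (1 - (1+0.1)^(-17)) / 0.1
= 4149 * (1 - 0.197845) / 0.1
= 4149 * 8.021553
= 33281.4247


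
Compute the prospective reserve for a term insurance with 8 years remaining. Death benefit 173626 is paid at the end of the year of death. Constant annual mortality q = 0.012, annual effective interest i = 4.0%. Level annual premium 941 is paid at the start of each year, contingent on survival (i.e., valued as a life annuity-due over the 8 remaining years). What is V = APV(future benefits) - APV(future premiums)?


v = 1/(1+i) = 0.961538
APV(future benefits) per unit = sum_{k=0}^{7} k_p_x * q * v^(k+1) = 0.077672
APV(future benefits) = 173626 * 0.077672 = 13485.9148
Life annuity-due factor ä_{x:8} = sum_{k=0}^{7} k_p_x * v^k = 6.731591
APV(future premiums) = 941 * 6.731591 = 6334.4275
V = 13485.9148 - 6334.4275
= 7151.4873


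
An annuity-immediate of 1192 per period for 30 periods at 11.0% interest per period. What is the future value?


FV = PMT * ((1+i)^n - 1) / i
= 1192 * ((1.11)^30 - 1) / 0.11
= 1192 * (22.892297 - 1) / 0.11
= 237232.8865


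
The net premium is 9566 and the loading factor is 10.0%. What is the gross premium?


Gross = net * (1 + loading)
= 9566 * (1 + 0.1)
= 9566 * 1.1
= 10522.6


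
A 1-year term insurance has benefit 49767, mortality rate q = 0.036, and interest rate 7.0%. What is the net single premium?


NSP = benefit * q * v
v = 1/(1+i) = 0.934579
NSP = 49767 * 0.036 * 0.934579
= 1674.4037


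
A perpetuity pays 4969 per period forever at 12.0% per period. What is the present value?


PV = PMT / i
= 4969 / 0.12
= 41408.3333


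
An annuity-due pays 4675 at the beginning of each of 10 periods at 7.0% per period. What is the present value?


PV_due = PMT * (1-(1+i)^(-n))/i * (1+i)
PV_immediate = 32835.2437
PV_due = 32835.2437 * 1.07
= 35133.7108


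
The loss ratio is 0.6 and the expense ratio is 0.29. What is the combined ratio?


Combined ratio = loss ratio + expense ratio
= 0.6 + 0.29
= 0.89


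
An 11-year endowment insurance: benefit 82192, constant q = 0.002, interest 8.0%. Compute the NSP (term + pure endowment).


Term component = 1163.6358
Pure endowment = 11_p_x * v^11 * benefit = 0.978219 * 0.428883 * 82192 = 34482.9325
NSP = 35646.5683


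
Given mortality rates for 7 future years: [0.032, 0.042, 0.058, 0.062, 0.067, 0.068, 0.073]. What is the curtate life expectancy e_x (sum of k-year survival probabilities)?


e_x = sum_{k=1}^{n} k_p_x
k_p_x values:
  1_p_x = 0.968
  2_p_x = 0.927344
  3_p_x = 0.873558
  4_p_x = 0.819397
  5_p_x = 0.764498
  6_p_x = 0.712512
  7_p_x = 0.660499
e_x = 5.7258


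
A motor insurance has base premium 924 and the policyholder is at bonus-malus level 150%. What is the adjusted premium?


adjusted = base * BM_level / 100
= 924 * 150 / 100
= 924 * 1.5
= 1386.0


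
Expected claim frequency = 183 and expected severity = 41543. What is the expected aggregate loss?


E[S] = E[N] * E[X]
= 183 * 41543
= 7.6024e+06


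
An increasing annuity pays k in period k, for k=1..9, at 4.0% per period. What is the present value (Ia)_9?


(Ia)_n = sum_{k=1}^{n} k * v^k, v = 1/(1+i)
v = 0.961538
Sum computed term by term:
(Ia)_9 = 35.2366


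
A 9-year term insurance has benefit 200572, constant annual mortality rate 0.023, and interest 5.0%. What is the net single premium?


NSP = benefit * sum_{k=0}^{n-1} k_p_x * q * v^(k+1)
With constant q=0.023, v=0.952381
Sum = 0.150346
NSP = 200572 * 0.150346
= 30155.2397


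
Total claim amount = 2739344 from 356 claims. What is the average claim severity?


severity = total / number
= 2739344 / 356
= 7694.7865


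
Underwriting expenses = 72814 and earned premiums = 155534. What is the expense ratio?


Expense ratio = expenses / premiums
= 72814 / 155534
= 0.4682


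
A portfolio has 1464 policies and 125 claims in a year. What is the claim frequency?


frequency = claims / policies
= 125 / 1464
= 0.0854


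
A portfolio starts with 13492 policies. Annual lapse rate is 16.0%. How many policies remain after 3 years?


remaining = initial * (1 - lapse)^years
= 13492 * (1 - 0.16)^3
= 13492 * 0.592704
= 7996.7624


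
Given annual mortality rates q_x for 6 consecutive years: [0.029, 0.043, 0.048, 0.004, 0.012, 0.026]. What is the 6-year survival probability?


p_k = 1 - q_k for each year
Survival = product of (1 - q_k)
= 0.971 * 0.957 * 0.952 * 0.996 * 0.988 * 0.974
= 0.8479


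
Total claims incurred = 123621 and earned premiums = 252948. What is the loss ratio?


Loss ratio = claims / premiums
= 123621 / 252948
= 0.4887


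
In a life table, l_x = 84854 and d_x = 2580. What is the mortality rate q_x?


q_x = d_x / l_x
= 2580 / 84854
= 0.0304


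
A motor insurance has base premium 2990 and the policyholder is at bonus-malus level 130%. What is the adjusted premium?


adjusted = base * BM_level / 100
= 2990 * 130 / 100
= 2990 * 1.3
= 3887.0


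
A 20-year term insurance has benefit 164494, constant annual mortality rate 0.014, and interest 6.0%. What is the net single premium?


NSP = benefit * sum_{k=0}^{n-1} k_p_x * q * v^(k+1)
With constant q=0.014, v=0.943396
Sum = 0.144694
NSP = 164494 * 0.144694
= 23801.2232


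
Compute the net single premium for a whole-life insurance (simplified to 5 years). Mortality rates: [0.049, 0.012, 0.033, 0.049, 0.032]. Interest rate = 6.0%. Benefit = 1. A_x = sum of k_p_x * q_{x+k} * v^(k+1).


v = 0.943396
Year 0: k_p_x=1.0, q=0.049, term=0.046226
Year 1: k_p_x=0.951, q=0.012, term=0.010157
Year 2: k_p_x=0.939588, q=0.033, term=0.026034
Year 3: k_p_x=0.908582, q=0.049, term=0.035264
Year 4: k_p_x=0.864061, q=0.032, term=0.020662
A_x = 0.1383


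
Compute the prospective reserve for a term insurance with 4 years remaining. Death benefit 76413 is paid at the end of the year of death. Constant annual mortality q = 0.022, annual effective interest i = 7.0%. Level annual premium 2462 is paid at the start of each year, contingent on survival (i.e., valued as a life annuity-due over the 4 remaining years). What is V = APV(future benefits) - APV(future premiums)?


v = 1/(1+i) = 0.934579
APV(future benefits) per unit = sum_{k=0}^{3} k_p_x * q * v^(k+1) = 0.072231
APV(future benefits) = 76413 * 0.072231 = 5519.3787
Life annuity-due factor ä_{x:4} = sum_{k=0}^{3} k_p_x * v^k = 3.513048
APV(future premiums) = 2462 * 3.513048 = 8649.1233
V = 5519.3787 - 8649.1233
= -3129.7446


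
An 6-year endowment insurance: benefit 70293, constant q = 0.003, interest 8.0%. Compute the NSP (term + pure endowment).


Term component = 968.2362
Pure endowment = 6_p_x * v^6 * benefit = 0.982134 * 0.63017 * 70293 = 43505.1325
NSP = 44473.3687


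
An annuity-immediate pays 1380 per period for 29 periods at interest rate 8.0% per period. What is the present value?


PV = PMT * (1 - (1+i)^(-n)) / i
= 1380 * (1 - (1+0.08)^(-29)) / 0.08
= 1380 * (1 - 0.107328) / 0.08
= 1380 * 11.158406
= 15398.6003


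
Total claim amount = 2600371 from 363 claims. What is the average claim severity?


severity = total / number
= 2600371 / 363
= 7163.5565


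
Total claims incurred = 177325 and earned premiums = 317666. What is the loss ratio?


Loss ratio = claims / premiums
= 177325 / 317666
= 0.5582


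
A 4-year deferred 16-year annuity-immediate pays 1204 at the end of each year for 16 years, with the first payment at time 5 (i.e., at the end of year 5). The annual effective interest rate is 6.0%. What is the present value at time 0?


PV at time 4 of the 16-year annuity-immediate:
a_n = 1204 * (1-(1+0.06)^(-16))/0.06 = 12167.4979
Discount back 4 years to time 0:
PV = 12167.4979 * (1+0.06)^(-4)
= 12167.4979 * 0.792094
= 9637.798


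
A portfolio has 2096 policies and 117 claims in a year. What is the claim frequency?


frequency = claims / policies
= 117 / 2096
= 0.0558


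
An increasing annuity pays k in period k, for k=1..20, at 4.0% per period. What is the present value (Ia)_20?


(Ia)_n = sum_{k=1}^{n} k * v^k, v = 1/(1+i)
v = 0.961538
Sum computed term by term:
(Ia)_20 = 125.155


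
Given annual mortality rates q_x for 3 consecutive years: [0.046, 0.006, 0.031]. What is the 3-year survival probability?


p_k = 1 - q_k for each year
Survival = product of (1 - q_k)
= 0.954 * 0.994 * 0.969
= 0.9189


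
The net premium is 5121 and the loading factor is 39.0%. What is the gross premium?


Gross = net * (1 + loading)
= 5121 * (1 + 0.39)
= 5121 * 1.39
= 7118.19


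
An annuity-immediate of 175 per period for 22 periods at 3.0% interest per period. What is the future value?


FV = PMT * ((1+i)^n - 1) / i
= 175 * ((1.03)^22 - 1) / 0.03
= 175 * (1.916103 - 1) / 0.03
= 5343.9366


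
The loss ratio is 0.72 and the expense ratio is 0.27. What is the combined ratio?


Combined ratio = loss ratio + expense ratio
= 0.72 + 0.27
= 0.99


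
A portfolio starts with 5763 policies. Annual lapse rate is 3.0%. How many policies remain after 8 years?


remaining = initial * (1 - lapse)^years
= 5763 * (1 - 0.03)^8
= 5763 * 0.783743
= 4516.713


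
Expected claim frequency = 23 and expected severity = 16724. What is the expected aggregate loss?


E[S] = E[N] * E[X]
= 23 * 16724
= 384652


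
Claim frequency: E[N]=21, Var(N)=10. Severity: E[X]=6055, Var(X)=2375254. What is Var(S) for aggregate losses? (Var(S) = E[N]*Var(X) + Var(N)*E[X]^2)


Var(S) = E[N]*Var(X) + Var(N)*E[X]^2
= 21*2375254 + 10*6055^2
= 49880334 + 366630250
= 4.1651e+08


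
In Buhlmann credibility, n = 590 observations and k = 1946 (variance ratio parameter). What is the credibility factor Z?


Z = n / (n + k)
= 590 / (590 + 1946)
= 590 / 2536
= 0.2326


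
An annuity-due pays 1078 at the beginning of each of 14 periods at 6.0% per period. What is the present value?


PV_due = PMT * (1-(1+i)^(-n))/i * (1+i)
PV_immediate = 10019.9927
PV_due = 10019.9927 * 1.06
= 10621.1922


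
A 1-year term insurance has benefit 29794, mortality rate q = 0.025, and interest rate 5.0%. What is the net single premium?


NSP = benefit * q * v
v = 1/(1+i) = 0.952381
NSP = 29794 * 0.025 * 0.952381
= 709.381


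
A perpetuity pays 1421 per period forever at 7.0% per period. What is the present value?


PV = PMT / i
= 1421 / 0.07
= 20300.0


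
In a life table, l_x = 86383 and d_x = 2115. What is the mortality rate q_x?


q_x = d_x / l_x
= 2115 / 86383
= 0.0245


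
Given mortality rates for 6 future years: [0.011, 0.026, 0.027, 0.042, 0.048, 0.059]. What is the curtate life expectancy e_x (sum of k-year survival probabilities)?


e_x = sum_{k=1}^{n} k_p_x
k_p_x values:
  1_p_x = 0.989
  2_p_x = 0.963286
  3_p_x = 0.937277
  4_p_x = 0.897912
  5_p_x = 0.854812
  6_p_x = 0.804378
e_x = 5.4467


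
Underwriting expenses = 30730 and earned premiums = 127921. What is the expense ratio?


Expense ratio = expenses / premiums
= 30730 / 127921
= 0.2402


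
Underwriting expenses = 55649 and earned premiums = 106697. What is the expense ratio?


Expense ratio = expenses / premiums
= 55649 / 106697
= 0.5216


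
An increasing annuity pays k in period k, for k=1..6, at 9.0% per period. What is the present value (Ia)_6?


(Ia)_n = sum_{k=1}^{n} k * v^k, v = 1/(1+i)
v = 0.917431
Sum computed term by term:
(Ia)_6 = 14.5783


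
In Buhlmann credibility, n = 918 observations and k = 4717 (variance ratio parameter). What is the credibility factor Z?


Z = n / (n + k)
= 918 / (918 + 4717)
= 918 / 5635
= 0.1629


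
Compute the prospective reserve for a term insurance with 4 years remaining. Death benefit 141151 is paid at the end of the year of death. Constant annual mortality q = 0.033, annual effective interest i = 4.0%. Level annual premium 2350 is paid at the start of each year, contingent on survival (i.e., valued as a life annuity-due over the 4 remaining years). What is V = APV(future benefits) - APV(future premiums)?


v = 1/(1+i) = 0.961538
APV(future benefits) per unit = sum_{k=0}^{3} k_p_x * q * v^(k+1) = 0.114174
APV(future benefits) = 141151 * 0.114174 = 16115.762
Life annuity-due factor ä_{x:4} = sum_{k=0}^{3} k_p_x * v^k = 3.598208
APV(future premiums) = 2350 * 3.598208 = 8455.7892
V = 16115.762 - 8455.7892
= 7659.9728


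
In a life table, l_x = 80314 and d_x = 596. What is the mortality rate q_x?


q_x = d_x / l_x
= 596 / 80314
= 0.0074


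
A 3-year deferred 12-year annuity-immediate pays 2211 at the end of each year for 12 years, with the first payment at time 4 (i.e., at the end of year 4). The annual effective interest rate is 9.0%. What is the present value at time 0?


PV at time 3 of the 12-year annuity-immediate:
a_n = 2211 * (1-(1+0.09)^(-12))/0.09 = 15832.3636
Discount back 3 years to time 0:
PV = 15832.3636 * (1+0.09)^(-3)
= 15832.3636 * 0.772183
= 12225.4896


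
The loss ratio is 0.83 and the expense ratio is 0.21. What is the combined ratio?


Combined ratio = loss ratio + expense ratio
= 0.83 + 0.21
= 1.04


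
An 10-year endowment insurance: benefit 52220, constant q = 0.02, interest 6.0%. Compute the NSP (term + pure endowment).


Term component = 7098.6669
Pure endowment = 10_p_x * v^10 * benefit = 0.817073 * 0.558395 * 52220 = 23825.3326
NSP = 30923.9994


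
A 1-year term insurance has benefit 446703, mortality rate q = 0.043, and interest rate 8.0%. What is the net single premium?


NSP = benefit * q * v
v = 1/(1+i) = 0.925926
NSP = 446703 * 0.043 * 0.925926
= 17785.3972


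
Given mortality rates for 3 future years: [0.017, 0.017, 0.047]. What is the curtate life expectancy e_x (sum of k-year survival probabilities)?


e_x = sum_{k=1}^{n} k_p_x
k_p_x values:
  1_p_x = 0.983
  2_p_x = 0.966289
  3_p_x = 0.920873
e_x = 2.8702


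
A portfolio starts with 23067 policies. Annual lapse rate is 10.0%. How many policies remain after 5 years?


remaining = initial * (1 - lapse)^years
= 23067 * (1 - 0.1)^5
= 23067 * 0.59049
= 13620.8328


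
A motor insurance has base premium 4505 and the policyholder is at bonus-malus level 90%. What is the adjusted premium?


adjusted = base * BM_level / 100
= 4505 * 90 / 100
= 4505 * 0.9
= 4054.5


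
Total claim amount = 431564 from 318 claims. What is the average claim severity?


severity = total / number
= 431564 / 318
= 1357.1195


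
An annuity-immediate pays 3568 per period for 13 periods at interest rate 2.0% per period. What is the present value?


PV = PMT * (1 - (1+i)^(-n)) / i
= 3568 * (1 - (1+0.02)^(-13)) / 0.02
= 3568 * (1 - 0.773033) / 0.02
= 3568 * 11.348374
= 40490.9975


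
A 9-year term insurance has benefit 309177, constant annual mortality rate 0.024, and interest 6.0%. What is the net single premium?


NSP = benefit * sum_{k=0}^{n-1} k_p_x * q * v^(k+1)
With constant q=0.024, v=0.943396
Sum = 0.149812
NSP = 309177 * 0.149812
= 46318.3506


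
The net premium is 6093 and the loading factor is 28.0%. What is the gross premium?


Gross = net * (1 + loading)
= 6093 * (1 + 0.28)
= 6093 * 1.28
= 7799.04


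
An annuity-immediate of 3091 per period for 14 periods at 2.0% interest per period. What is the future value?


FV = PMT * ((1+i)^n - 1) / i
= 3091 * ((1.02)^14 - 1) / 0.02
= 3091 * (1.319479 - 1) / 0.02
= 49375.4428


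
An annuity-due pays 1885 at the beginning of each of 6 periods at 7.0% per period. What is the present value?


PV_due = PMT * (1-(1+i)^(-n))/i * (1+i)
PV_immediate = 8984.9273
PV_due = 8984.9273 * 1.07
= 9613.8722


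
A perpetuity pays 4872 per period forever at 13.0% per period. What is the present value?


PV = PMT / i
= 4872 / 0.13
= 37476.9231


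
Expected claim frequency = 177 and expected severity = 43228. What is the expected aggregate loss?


E[S] = E[N] * E[X]
= 177 * 43228
= 7.6514e+06


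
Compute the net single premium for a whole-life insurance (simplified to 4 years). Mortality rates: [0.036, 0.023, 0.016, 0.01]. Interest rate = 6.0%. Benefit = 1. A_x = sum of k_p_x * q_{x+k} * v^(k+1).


v = 0.943396
Year 0: k_p_x=1.0, q=0.036, term=0.033962
Year 1: k_p_x=0.964, q=0.023, term=0.019733
Year 2: k_p_x=0.941828, q=0.016, term=0.012652
Year 3: k_p_x=0.926759, q=0.01, term=0.007341
A_x = 0.0737


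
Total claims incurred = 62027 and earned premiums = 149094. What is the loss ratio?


Loss ratio = claims / premiums
= 62027 / 149094
= 0.416


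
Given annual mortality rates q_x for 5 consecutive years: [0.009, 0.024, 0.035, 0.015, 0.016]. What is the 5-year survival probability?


p_k = 1 - q_k for each year
Survival = product of (1 - q_k)
= 0.991 * 0.976 * 0.965 * 0.985 * 0.984
= 0.9047


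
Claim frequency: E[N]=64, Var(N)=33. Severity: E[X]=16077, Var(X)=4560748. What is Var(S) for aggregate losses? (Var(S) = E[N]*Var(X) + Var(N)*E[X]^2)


Var(S) = E[N]*Var(X) + Var(N)*E[X]^2
= 64*4560748 + 33*16077^2
= 291887872 + 8529507657
= 8.8214e+09


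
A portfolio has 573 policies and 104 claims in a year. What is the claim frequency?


frequency = claims / policies
= 104 / 573
= 0.1815


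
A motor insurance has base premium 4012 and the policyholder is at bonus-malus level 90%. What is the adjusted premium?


adjusted = base * BM_level / 100
= 4012 * 90 / 100
= 4012 * 0.9
= 3610.8


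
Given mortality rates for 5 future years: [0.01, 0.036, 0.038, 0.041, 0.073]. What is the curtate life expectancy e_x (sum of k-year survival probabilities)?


e_x = sum_{k=1}^{n} k_p_x
k_p_x values:
  1_p_x = 0.99
  2_p_x = 0.95436
  3_p_x = 0.918094
  4_p_x = 0.880452
  5_p_x = 0.816179
e_x = 4.5591


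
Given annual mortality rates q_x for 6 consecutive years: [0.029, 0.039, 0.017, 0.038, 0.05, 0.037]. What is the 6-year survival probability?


p_k = 1 - q_k for each year
Survival = product of (1 - q_k)
= 0.971 * 0.961 * 0.983 * 0.962 * 0.95 * 0.963
= 0.8073


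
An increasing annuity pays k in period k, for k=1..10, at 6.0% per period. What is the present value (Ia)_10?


(Ia)_n = sum_{k=1}^{n} k * v^k, v = 1/(1+i)
v = 0.943396
Sum computed term by term:
(Ia)_10 = 36.9624


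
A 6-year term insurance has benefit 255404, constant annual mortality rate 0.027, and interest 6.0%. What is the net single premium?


NSP = benefit * sum_{k=0}^{n-1} k_p_x * q * v^(k+1)
With constant q=0.027, v=0.943396
Sum = 0.124699
NSP = 255404 * 0.124699
= 31848.4958


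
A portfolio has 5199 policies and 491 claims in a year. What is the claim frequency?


frequency = claims / policies
= 491 / 5199
= 0.0944


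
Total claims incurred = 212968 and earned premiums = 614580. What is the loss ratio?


Loss ratio = claims / premiums
= 212968 / 614580
= 0.3465


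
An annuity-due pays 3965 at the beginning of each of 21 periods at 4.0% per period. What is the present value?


PV_due = PMT * (1-(1+i)^(-n))/i * (1+i)
PV_immediate = 55625.6192
PV_due = 55625.6192 * 1.04
= 57850.644


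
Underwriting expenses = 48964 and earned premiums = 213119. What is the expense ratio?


Expense ratio = expenses / premiums
= 48964 / 213119
= 0.2297


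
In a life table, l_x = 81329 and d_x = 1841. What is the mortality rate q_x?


q_x = d_x / l_x
= 1841 / 81329
= 0.0226


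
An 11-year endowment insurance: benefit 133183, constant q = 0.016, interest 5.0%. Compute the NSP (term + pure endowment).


Term component = 16478.3618
Pure endowment = 11_p_x * v^11 * benefit = 0.837425 * 0.584679 * 133183 = 65209.7577
NSP = 81688.1194


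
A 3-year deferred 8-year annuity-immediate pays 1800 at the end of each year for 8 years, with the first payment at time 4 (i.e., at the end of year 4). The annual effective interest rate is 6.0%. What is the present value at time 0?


PV at time 3 of the 8-year annuity-immediate:
a_n = 1800 * (1-(1+0.06)^(-8))/0.06 = 11177.6289
Discount back 3 years to time 0:
PV = 11177.6289 * (1+0.06)^(-3)
= 11177.6289 * 0.839619
= 9384.9527


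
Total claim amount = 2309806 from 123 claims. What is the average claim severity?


severity = total / number
= 2309806 / 123
= 18778.9106


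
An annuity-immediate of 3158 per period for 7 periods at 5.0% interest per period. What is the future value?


FV = PMT * ((1+i)^n - 1) / i
= 3158 * ((1.05)^7 - 1) / 0.05
= 3158 * (1.4071 - 1) / 0.05
= 25712.4627


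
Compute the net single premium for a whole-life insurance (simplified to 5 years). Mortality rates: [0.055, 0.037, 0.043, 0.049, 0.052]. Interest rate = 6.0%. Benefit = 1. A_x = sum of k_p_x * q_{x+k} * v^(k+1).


v = 0.943396
Year 0: k_p_x=1.0, q=0.055, term=0.051887
Year 1: k_p_x=0.945, q=0.037, term=0.031119
Year 2: k_p_x=0.910035, q=0.043, term=0.032856
Year 3: k_p_x=0.870903, q=0.049, term=0.033802
Year 4: k_p_x=0.828229, q=0.052, term=0.032183
A_x = 0.1818


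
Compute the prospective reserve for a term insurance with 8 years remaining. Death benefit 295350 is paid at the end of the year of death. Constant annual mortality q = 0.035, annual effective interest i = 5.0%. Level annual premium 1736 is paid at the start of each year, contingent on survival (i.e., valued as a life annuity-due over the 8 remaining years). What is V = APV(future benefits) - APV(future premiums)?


v = 1/(1+i) = 0.952381
APV(future benefits) per unit = sum_{k=0}^{7} k_p_x * q * v^(k+1) = 0.202183
APV(future benefits) = 295350 * 0.202183 = 59714.7687
Life annuity-due factor ä_{x:8} = sum_{k=0}^{7} k_p_x * v^k = 6.065492
APV(future premiums) = 1736 * 6.065492 = 10529.6941
V = 59714.7687 - 10529.6941
= 49185.0746


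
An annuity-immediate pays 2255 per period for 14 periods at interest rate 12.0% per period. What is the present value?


PV = PMT * (1 - (1+i)^(-n)) / i
= 2255 * (1 - (1+0.12)^(-14)) / 0.12
= 2255 * (1 - 0.20462) / 0.12
= 2255 * 6.628168
= 14946.5194


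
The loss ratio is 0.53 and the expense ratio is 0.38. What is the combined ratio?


Combined ratio = loss ratio + expense ratio
= 0.53 + 0.38
= 0.91


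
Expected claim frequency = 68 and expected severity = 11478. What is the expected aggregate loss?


E[S] = E[N] * E[X]
= 68 * 11478
= 780504


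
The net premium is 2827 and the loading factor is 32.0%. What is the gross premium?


Gross = net * (1 + loading)
= 2827 * (1 + 0.32)
= 2827 * 1.32
= 3731.64


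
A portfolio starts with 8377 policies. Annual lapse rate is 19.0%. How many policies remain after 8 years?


remaining = initial * (1 - lapse)^years
= 8377 * (1 - 0.19)^8
= 8377 * 0.185302
= 1552.275


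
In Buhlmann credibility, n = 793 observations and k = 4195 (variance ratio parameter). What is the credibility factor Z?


Z = n / (n + k)
= 793 / (793 + 4195)
= 793 / 4988
= 0.159


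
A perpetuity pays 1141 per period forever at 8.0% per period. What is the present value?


PV = PMT / i
= 1141 / 0.08
= 14262.5


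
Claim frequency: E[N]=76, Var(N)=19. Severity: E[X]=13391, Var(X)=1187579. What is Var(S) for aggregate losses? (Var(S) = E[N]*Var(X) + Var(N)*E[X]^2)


Var(S) = E[N]*Var(X) + Var(N)*E[X]^2
= 76*1187579 + 19*13391^2
= 90256004 + 3407058739
= 3.4973e+09


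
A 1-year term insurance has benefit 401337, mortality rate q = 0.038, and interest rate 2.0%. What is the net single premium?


NSP = benefit * q * v
v = 1/(1+i) = 0.980392
NSP = 401337 * 0.038 * 0.980392
= 14951.7706


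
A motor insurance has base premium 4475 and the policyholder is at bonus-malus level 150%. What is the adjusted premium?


adjusted = base * BM_level / 100
= 4475 * 150 / 100
= 4475 * 1.5
= 6712.5


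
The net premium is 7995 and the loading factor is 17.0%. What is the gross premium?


Gross = net * (1 + loading)
= 7995 * (1 + 0.17)
= 7995 * 1.17
= 9354.15


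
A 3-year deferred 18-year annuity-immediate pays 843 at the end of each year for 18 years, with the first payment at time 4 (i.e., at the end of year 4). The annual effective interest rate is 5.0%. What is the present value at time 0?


PV at time 3 of the 18-year annuity-immediate:
a_n = 843 * (1-(1+0.05)^(-18))/0.05 = 9854.3218
Discount back 3 years to time 0:
PV = 9854.3218 * (1+0.05)^(-3)
= 9854.3218 * 0.863838
= 8512.5336


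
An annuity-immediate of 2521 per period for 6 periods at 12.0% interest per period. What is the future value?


FV = PMT * ((1+i)^n - 1) / i
= 2521 * ((1.12)^6 - 1) / 0.12
= 2521 * (1.973823 - 1) / 0.12
= 20458.3916


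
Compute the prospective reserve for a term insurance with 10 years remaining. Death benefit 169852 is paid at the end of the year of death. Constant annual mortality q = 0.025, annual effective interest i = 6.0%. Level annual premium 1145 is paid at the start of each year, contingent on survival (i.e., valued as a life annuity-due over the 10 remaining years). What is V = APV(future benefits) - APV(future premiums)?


v = 1/(1+i) = 0.943396
APV(future benefits) per unit = sum_{k=0}^{9} k_p_x * q * v^(k+1) = 0.166618
APV(future benefits) = 169852 * 0.166618 = 28300.4202
Life annuity-due factor ä_{x:10} = sum_{k=0}^{9} k_p_x * v^k = 7.064608
APV(future premiums) = 1145 * 7.064608 = 8088.9763
V = 28300.4202 - 8088.9763
= 20211.4439


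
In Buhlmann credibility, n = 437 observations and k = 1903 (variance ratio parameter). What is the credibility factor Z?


Z = n / (n + k)
= 437 / (437 + 1903)
= 437 / 2340
= 0.1868


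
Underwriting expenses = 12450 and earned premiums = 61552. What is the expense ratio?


Expense ratio = expenses / premiums
= 12450 / 61552
= 0.2023


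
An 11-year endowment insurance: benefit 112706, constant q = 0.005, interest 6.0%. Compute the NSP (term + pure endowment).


Term component = 4347.6098
Pure endowment = 11_p_x * v^11 * benefit = 0.946355 * 0.526788 * 112706 = 56187.0728
NSP = 60534.6826


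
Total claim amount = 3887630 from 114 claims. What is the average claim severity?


severity = total / number
= 3887630 / 114
= 34102.0175


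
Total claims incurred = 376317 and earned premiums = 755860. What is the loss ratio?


Loss ratio = claims / premiums
= 376317 / 755860
= 0.4979


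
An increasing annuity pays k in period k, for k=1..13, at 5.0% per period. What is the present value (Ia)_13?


(Ia)_n = sum_{k=1}^{n} k * v^k, v = 1/(1+i)
v = 0.952381
Sum computed term by term:
(Ia)_13 = 59.3815


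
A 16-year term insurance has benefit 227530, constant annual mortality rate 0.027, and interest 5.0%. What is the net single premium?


NSP = benefit * sum_{k=0}^{n-1} k_p_x * q * v^(k+1)
With constant q=0.027, v=0.952381
Sum = 0.24698
NSP = 227530 * 0.24698
= 56195.3963


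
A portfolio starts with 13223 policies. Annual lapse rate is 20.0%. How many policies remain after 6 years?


remaining = initial * (1 - lapse)^years
= 13223 * (1 - 0.2)^6
= 13223 * 0.262144
= 3466.3301


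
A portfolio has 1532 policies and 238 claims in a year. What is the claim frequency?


frequency = claims / policies
= 238 / 1532
= 0.1554


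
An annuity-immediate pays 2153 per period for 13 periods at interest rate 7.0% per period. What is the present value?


PV = PMT * (1 - (1+i)^(-n)) / i
= 2153 * (1 - (1+0.07)^(-13)) / 0.07
= 2153 * (1 - 0.414964) / 0.07
= 2153 * 8.357651
= 17994.0221


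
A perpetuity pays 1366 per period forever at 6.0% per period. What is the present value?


PV = PMT / i
= 1366 / 0.06
= 22766.6667


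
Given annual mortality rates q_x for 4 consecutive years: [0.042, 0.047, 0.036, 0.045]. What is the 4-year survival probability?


p_k = 1 - q_k for each year
Survival = product of (1 - q_k)
= 0.958 * 0.953 * 0.964 * 0.955
= 0.8405


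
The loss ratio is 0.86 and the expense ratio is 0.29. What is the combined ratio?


Combined ratio = loss ratio + expense ratio
= 0.86 + 0.29
= 1.15


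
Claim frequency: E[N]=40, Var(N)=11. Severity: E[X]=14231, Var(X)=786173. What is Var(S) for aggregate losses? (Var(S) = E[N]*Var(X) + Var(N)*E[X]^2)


Var(S) = E[N]*Var(X) + Var(N)*E[X]^2
= 40*786173 + 11*14231^2
= 31446920 + 2227734971
= 2.2592e+09


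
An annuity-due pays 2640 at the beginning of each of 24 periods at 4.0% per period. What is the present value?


PV_due = PMT * (1-(1+i)^(-n))/i * (1+i)
PV_immediate = 40251.9827
PV_due = 40251.9827 * 1.04
= 41862.062


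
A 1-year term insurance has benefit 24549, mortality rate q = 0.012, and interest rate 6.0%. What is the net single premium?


NSP = benefit * q * v
v = 1/(1+i) = 0.943396
NSP = 24549 * 0.012 * 0.943396
= 277.9132


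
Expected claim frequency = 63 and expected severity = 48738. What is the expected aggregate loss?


E[S] = E[N] * E[X]
= 63 * 48738
= 3.0705e+06


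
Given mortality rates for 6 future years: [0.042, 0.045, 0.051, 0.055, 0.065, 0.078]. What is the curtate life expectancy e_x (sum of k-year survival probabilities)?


e_x = sum_{k=1}^{n} k_p_x
k_p_x values:
  1_p_x = 0.958
  2_p_x = 0.91489
  3_p_x = 0.868231
  4_p_x = 0.820478
  5_p_x = 0.767147
  6_p_x = 0.707309
e_x = 5.0361


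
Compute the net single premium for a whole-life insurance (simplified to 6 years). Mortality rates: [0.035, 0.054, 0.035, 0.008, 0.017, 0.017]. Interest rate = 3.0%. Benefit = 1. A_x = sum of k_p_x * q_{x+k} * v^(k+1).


v = 0.970874
Year 0: k_p_x=1.0, q=0.035, term=0.033981
Year 1: k_p_x=0.965, q=0.054, term=0.049119
Year 2: k_p_x=0.91289, q=0.035, term=0.02924
Year 3: k_p_x=0.880939, q=0.008, term=0.006262
Year 4: k_p_x=0.873891, q=0.017, term=0.012815
Year 5: k_p_x=0.859035, q=0.017, term=0.01223
A_x = 0.1436


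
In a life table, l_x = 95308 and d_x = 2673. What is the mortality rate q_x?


q_x = d_x / l_x
= 2673 / 95308
= 0.028


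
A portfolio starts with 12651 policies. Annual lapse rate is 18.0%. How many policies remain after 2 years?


remaining = initial * (1 - lapse)^years
= 12651 * (1 - 0.18)^2
= 12651 * 0.6724
= 8506.5324


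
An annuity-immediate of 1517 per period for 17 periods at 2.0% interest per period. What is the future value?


FV = PMT * ((1+i)^n - 1) / i
= 1517 * ((1.02)^17 - 1) / 0.02
= 1517 * (1.400241 - 1) / 0.02
= 30358.3116


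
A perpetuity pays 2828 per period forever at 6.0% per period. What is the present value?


PV = PMT / i
= 2828 / 0.06
= 47133.3333


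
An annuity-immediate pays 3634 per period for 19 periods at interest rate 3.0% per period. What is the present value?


PV = PMT * (1 - (1+i)^(-n)) / i
= 3634 * (1 - (1+0.03)^(-19)) / 0.03
= 3634 * (1 - 0.570286) / 0.03
= 3634 * 14.323799
= 52052.686


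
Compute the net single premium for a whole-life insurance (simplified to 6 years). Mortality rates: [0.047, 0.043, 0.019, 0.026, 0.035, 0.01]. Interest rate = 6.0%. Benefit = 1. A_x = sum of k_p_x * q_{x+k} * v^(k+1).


v = 0.943396
Year 0: k_p_x=1.0, q=0.047, term=0.04434
Year 1: k_p_x=0.953, q=0.043, term=0.036471
Year 2: k_p_x=0.912021, q=0.019, term=0.014549
Year 3: k_p_x=0.894693, q=0.026, term=0.018426
Year 4: k_p_x=0.871431, q=0.035, term=0.022791
Year 5: k_p_x=0.840931, q=0.01, term=0.005928
A_x = 0.1425


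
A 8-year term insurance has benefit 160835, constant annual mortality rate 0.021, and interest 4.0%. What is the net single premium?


NSP = benefit * sum_{k=0}^{n-1} k_p_x * q * v^(k+1)
With constant q=0.021, v=0.961538
Sum = 0.131994
NSP = 160835 * 0.131994
= 21229.322


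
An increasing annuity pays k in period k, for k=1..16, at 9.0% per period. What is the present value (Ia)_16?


(Ia)_n = sum_{k=1}^{n} k * v^k, v = 1/(1+i)
v = 0.917431
Sum computed term by term:
(Ia)_16 = 55.8975


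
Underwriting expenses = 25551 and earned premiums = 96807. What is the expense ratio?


Expense ratio = expenses / premiums
= 25551 / 96807
= 0.2639


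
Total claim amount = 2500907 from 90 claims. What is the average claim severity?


severity = total / number
= 2500907 / 90
= 27787.8556


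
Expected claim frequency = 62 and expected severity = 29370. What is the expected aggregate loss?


E[S] = E[N] * E[X]
= 62 * 29370
= 1.8209e+06


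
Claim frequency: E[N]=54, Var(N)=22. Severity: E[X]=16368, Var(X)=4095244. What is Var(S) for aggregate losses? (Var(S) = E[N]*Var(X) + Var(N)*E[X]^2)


Var(S) = E[N]*Var(X) + Var(N)*E[X]^2
= 54*4095244 + 22*16368^2
= 221143176 + 5894051328
= 6.1152e+09


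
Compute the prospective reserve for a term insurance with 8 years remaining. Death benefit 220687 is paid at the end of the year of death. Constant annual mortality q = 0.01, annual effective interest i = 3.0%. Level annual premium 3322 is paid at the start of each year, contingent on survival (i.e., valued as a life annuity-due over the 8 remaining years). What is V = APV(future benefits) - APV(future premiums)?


v = 1/(1+i) = 0.970874
APV(future benefits) per unit = sum_{k=0}^{7} k_p_x * q * v^(k+1) = 0.067894
APV(future benefits) = 220687 * 0.067894 = 14983.3683
Life annuity-due factor ä_{x:8} = sum_{k=0}^{7} k_p_x * v^k = 6.993103
APV(future premiums) = 3322 * 6.993103 = 23231.0883
V = 14983.3683 - 23231.0883
= -8247.72


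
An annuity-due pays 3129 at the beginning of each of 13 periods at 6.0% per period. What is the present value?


PV_due = PMT * (1-(1+i)^(-n))/i * (1+i)
PV_immediate = 27700.045
PV_due = 27700.045 * 1.06
= 29362.0477


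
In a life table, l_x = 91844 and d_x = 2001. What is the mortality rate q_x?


q_x = d_x / l_x
= 2001 / 91844
= 0.0218


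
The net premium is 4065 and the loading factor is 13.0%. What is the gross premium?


Gross = net * (1 + loading)
= 4065 * (1 + 0.13)
= 4065 * 1.13
= 4593.45


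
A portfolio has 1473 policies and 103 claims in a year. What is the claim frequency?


frequency = claims / policies
= 103 / 1473
= 0.0699


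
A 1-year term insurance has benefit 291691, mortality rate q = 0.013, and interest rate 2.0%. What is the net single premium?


NSP = benefit * q * v
v = 1/(1+i) = 0.980392
NSP = 291691 * 0.013 * 0.980392
= 3717.6304


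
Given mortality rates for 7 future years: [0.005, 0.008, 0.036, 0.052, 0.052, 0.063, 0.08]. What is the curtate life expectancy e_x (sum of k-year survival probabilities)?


e_x = sum_{k=1}^{n} k_p_x
k_p_x values:
  1_p_x = 0.995
  2_p_x = 0.98704
  3_p_x = 0.951507
  4_p_x = 0.902028
  5_p_x = 0.855123
  6_p_x = 0.80125
  7_p_x = 0.73715
e_x = 6.2291


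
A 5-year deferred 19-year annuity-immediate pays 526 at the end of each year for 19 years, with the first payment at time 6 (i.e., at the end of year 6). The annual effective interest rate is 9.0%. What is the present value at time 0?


PV at time 5 of the 19-year annuity-immediate:
a_n = 526 * (1-(1+0.09)^(-19))/0.09 = 4707.7604
Discount back 5 years to time 0:
PV = 4707.7604 * (1+0.09)^(-5)
= 4707.7604 * 0.649931
= 3059.7212


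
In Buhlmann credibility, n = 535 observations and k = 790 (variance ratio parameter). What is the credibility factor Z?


Z = n / (n + k)
= 535 / (535 + 790)
= 535 / 1325
= 0.4038


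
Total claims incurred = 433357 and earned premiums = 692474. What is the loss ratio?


Loss ratio = claims / premiums
= 433357 / 692474
= 0.6258


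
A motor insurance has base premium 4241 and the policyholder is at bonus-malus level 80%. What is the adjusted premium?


adjusted = base * BM_level / 100
= 4241 * 80 / 100
= 4241 * 0.8
= 3392.8


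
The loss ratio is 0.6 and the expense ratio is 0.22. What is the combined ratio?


Combined ratio = loss ratio + expense ratio
= 0.6 + 0.22
= 0.82


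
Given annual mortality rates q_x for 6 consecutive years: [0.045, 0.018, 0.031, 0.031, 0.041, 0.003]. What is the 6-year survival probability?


p_k = 1 - q_k for each year
Survival = product of (1 - q_k)
= 0.955 * 0.982 * 0.969 * 0.969 * 0.959 * 0.997
= 0.8419


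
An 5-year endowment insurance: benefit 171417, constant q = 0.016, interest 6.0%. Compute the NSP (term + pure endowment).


Term component = 11210.306
Pure endowment = 5_p_x * v^5 * benefit = 0.922519 * 0.747258 * 171417 = 118168.0465
NSP = 129378.3525


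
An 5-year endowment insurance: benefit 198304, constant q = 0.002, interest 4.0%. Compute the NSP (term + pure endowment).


Term component = 1758.8559
Pure endowment = 5_p_x * v^5 * benefit = 0.99004 * 0.821927 * 198304 = 161368.0253
NSP = 163126.8812


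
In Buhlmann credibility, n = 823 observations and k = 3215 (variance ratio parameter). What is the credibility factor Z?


Z = n / (n + k)
= 823 / (823 + 3215)
= 823 / 4038
= 0.2038


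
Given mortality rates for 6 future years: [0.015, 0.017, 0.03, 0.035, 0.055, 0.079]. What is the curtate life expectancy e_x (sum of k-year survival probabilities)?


e_x = sum_{k=1}^{n} k_p_x
k_p_x values:
  1_p_x = 0.985
  2_p_x = 0.968255
  3_p_x = 0.939207
  4_p_x = 0.906335
  5_p_x = 0.856487
  6_p_x = 0.788824
e_x = 5.4441


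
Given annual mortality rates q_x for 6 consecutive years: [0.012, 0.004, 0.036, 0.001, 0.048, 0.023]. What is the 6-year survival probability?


p_k = 1 - q_k for each year
Survival = product of (1 - q_k)
= 0.988 * 0.996 * 0.964 * 0.999 * 0.952 * 0.977
= 0.8814


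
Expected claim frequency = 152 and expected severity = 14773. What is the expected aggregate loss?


E[S] = E[N] * E[X]
= 152 * 14773
= 2.2455e+06


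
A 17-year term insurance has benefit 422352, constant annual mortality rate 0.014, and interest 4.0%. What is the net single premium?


NSP = benefit * sum_{k=0}^{n-1} k_p_x * q * v^(k+1)
With constant q=0.014, v=0.961538
Sum = 0.154528
NSP = 422352 * 0.154528
= 65265.3386


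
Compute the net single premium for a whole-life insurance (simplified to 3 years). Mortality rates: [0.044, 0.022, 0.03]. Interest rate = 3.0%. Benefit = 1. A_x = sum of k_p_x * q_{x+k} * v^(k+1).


v = 0.970874
Year 0: k_p_x=1.0, q=0.044, term=0.042718
Year 1: k_p_x=0.956, q=0.022, term=0.019825
Year 2: k_p_x=0.934968, q=0.03, term=0.025669
A_x = 0.0882


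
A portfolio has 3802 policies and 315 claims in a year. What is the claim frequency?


frequency = claims / policies
= 315 / 3802
= 0.0829


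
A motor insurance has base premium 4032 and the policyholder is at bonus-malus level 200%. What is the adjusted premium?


adjusted = base * BM_level / 100
= 4032 * 200 / 100
= 4032 * 2.0
= 8064.0


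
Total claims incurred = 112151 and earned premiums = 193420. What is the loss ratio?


Loss ratio = claims / premiums
= 112151 / 193420
= 0.5798


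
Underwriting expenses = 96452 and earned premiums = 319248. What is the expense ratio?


Expense ratio = expenses / premiums
= 96452 / 319248
= 0.3021
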